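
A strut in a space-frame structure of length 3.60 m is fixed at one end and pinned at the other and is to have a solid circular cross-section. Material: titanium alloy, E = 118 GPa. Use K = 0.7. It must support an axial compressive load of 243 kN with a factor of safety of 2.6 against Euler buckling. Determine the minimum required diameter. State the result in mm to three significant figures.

d ≈ 91.5 mm

Required P_cr = n·P = 2.6 × 243 = 631.8 kN
L_e = K·L = 0.7 × 3.60 = 2.520 m
Required I = P_cr·L_e²/(π²E) = 6.318×10^5 × 2.520² / (π² × 1.18×10^11) = 3.445×10^-6 m⁴
I_req = 3.445×10^6 mm⁴
Solid circle: I = πd⁴/64  ⇒  d = (64I/π)^(1/4) = (64×3.445×10^6/π)^(1/4) = 91.5 mm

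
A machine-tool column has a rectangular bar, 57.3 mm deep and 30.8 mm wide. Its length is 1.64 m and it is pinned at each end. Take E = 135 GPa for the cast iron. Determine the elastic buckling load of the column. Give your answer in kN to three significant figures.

P_cr ≈ 69.1 kN

Buckling occurs about the weak axis: I_min = h·b³/12 with b = 30.8 mm (the shorter side).
I_min = 57.3×30.8³/12 = 1.395×10^5 mm⁴
I = 1.395×10^5 mm⁴ = 1.395×10^-7 m⁴
Effective length L_e = K·L = 1 × 1.64 = 1.640 m
P_cr = π²EI / L_e² = π² × 135×10⁹ × 1.395×10^-7 / 1.640² = 6.911×10^4 N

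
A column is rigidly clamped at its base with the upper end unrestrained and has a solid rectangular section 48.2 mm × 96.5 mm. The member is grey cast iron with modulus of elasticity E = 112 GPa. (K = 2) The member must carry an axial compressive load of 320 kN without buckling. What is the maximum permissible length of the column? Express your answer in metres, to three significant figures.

Buckling occurs about the weak axis: I_min = h·b³/12 with b = 48.2 mm (the shorter side).
I_min = 96.5×48.2³/12 = 9.005×10^5 mm⁴
I = 9.005×10^-7 m⁴
At the buckling limit P_cr = P = 3.200×10^5 N
From P_cr = π²EI/(K·L)²:  L = (1/K)·√(π²EI/P_cr) = (1/2)·√(π²×1.12×10^11×9.005×10^-7/3.200×10^5)
L = 0.882 m

L_max ≈ 0.882 m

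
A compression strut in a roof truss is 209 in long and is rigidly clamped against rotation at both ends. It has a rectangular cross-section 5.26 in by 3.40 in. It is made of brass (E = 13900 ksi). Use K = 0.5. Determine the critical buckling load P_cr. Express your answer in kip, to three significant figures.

P_cr ≈ 216 kip

Buckling occurs about the weak axis: I_min = h·b³/12 with b = 3.40 in (the shorter side).
I_min = 5.26×3.40³/12 = 17.23 in⁴
Effective length L_e = K·L = 0.5 × 209 = 104.5 in
P_cr = π²EI / L_e² = π² × 13900×10³ × 17.23 / 104.5² = 2.164×10^5 lb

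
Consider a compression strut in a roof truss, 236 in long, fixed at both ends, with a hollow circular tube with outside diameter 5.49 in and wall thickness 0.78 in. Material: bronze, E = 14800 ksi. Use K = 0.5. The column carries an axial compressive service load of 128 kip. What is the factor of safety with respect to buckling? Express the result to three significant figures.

Inner diameter d_i = 5.49 − 2×0.78 = 3.930 in
I = π(d_o⁴ − d_i⁴)/64 = π(5.49⁴ − 3.930⁴)/64 = 32.88 in⁴
Effective length L_e = K·L = 0.5 × 236 = 118.0 in
P_cr = π²EI / L_e² = π² × 14800×10³ × 32.88 / 118.0² = 3.450×10^5 lb
Factor of safety n = P_cr / P = 344.96 / 128 = 2.69

n ≈ 2.69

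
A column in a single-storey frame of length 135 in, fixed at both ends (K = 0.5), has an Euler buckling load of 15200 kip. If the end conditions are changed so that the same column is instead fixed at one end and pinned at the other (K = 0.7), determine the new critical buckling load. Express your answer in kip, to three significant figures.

P_cr ≈ 7760 kip

P_cr ∝ 1/K², so P_cr,new = P_cr,old × (K_old/K_new)² = 15200 × (0.5/0.7)²
= 15200 × 0.5102 = 7760 kip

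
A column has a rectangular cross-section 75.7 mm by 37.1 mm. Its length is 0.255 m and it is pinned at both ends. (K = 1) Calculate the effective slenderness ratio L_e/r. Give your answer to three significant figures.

λ ≈ 23.8

Buckling occurs about the weak axis: I_min = h·b³/12 with b = 37.1 mm (the shorter side).
I_min = 75.7×37.1³/12 = 3.221×10^5 mm⁴
A = 2.808×10^3 mm²;  r_min = √(I/A) = √(3.221×10^5/2.808×10^3) = 10.71 mm
L_e = K·L = 1 × 0.255 m = 0.2550 m = 255.00 mm
λ = L_e / r_min = 255.00 / 10.71 = 23.8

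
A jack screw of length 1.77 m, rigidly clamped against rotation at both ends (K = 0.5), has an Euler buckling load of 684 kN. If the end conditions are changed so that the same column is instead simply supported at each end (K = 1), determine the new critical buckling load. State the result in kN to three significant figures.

P_cr ∝ 1/K², so P_cr,new = P_cr,old × (K_old/K_new)² = 684 × (0.5/1)²
= 684 × 0.2500 = 171 kN

P_cr ≈ 171 kN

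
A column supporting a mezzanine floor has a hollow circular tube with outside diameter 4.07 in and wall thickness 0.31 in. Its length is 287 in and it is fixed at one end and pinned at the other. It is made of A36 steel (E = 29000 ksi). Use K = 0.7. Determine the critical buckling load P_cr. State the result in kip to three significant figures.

P_cr ≈ 46.2 kip

Inner diameter d_i = 4.07 − 2×0.31 = 3.450 in
I = π(d_o⁴ − d_i⁴)/64 = π(4.07⁴ − 3.450⁴)/64 = 6.515 in⁴
Effective length L_e = K·L = 0.7 × 287 = 200.9 in
P_cr = π²EI / L_e² = π² × 29000×10³ × 6.515 / 200.9² = 4.620×10^4 lb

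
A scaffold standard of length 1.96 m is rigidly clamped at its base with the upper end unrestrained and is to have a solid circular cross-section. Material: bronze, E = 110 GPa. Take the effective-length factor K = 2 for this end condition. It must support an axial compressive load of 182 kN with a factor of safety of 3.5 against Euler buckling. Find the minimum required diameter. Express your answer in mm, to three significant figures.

d ≈ 116 mm

Required P_cr = n·P = 3.5 × 182 = 637.0 kN
L_e = K·L = 2 × 1.96 = 3.920 m
Required I = P_cr·L_e²/(π²E) = 6.370×10^5 × 3.920² / (π² × 1.10×10^11) = 9.016×10^-6 m⁴
I_req = 9.016×10^6 mm⁴
Solid circle: I = πd⁴/64  ⇒  d = (64I/π)^(1/4) = (64×9.016×10^6/π)^(1/4) = 116 mm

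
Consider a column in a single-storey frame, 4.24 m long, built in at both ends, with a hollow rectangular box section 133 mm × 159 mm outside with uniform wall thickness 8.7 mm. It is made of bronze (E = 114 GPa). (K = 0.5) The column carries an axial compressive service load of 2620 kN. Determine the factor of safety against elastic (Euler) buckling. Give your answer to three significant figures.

n ≈ 1.24

Inner dimensions: h_i = 159 − 2×8.7 = 141.6 mm, b_i = 133 − 2×8.7 = 115.6 mm
Weak-axis I_min = (h_o·b_o³ − h_i·b_i³)/12 with b_o = 133, b_i = 115.6 mm (shorter outer/inner sides).
I_min = (159×133³ − 141.6×115.6³)/12 = 1.294×10^7 mm⁴
I = 1.294×10^7 mm⁴ = 1.294×10^-5 m⁴
Effective length L_e = K·L = 0.5 × 4.24 = 2.120 m
P_cr = π²EI / L_e² = π² × 114×10⁹ × 1.294×10^-5 / 2.120² = 3.240×10^6 N
Factor of safety n = P_cr / P = 3240.4 / 2620 = 1.24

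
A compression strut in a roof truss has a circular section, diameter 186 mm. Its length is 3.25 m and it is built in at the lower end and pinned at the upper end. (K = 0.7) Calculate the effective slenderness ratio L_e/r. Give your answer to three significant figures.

For a solid circle r = d/4 = 186/4 = 46.50 mm
L_e = K·L = 0.7 × 3.25 m = 2.275 m = 2275.0 mm
λ = L_e / r_min = 2275.0 / 46.50 = 48.9

λ ≈ 48.9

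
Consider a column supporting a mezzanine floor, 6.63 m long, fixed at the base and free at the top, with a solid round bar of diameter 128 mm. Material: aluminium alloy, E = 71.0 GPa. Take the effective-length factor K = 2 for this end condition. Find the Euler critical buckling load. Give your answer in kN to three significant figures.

P_cr ≈ 52.5 kN

I = πd⁴/64 = π×128⁴/64 = 1.318×10^7 mm⁴
I = 1.318×10^7 mm⁴ = 1.318×10^-5 m⁴
Effective length L_e = K·L = 2 × 6.63 = 13.26 m
P_cr = π²EI / L_e² = π² × 71.0×10⁹ × 1.318×10^-5 / 13.26² = 5.251×10^4 N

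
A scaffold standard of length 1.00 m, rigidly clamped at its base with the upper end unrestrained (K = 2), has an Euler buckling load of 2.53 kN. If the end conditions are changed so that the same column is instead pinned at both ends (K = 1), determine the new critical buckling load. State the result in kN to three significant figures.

P_cr ≈ 10.1 kN

P_cr ∝ 1/K², so P_cr,new = P_cr,old × (K_old/K_new)² = 2.53 × (2/1)²
= 2.53 × 4.000 = 10.1 kN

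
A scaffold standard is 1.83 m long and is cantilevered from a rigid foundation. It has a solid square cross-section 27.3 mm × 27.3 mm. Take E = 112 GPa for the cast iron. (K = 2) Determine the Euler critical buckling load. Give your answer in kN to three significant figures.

I = a⁴/12 = 27.3⁴/12 = 4.629×10^4 mm⁴
I = 4.629×10^4 mm⁴ = 4.629×10^-8 m⁴
Effective length L_e = K·L = 2 × 1.83 = 3.660 m
P_cr = π²EI / L_e² = π² × 112×10⁹ × 4.629×10^-8 / 3.660² = 3.820×10^3 N

P_cr ≈ 3.82 kN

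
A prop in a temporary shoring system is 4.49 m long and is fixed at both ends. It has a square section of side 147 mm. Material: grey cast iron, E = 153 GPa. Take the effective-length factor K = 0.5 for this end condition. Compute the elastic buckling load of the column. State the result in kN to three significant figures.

P_cr ≈ 11700 kN

I = a⁴/12 = 147⁴/12 = 3.891×10^7 mm⁴
I = 3.891×10^7 mm⁴ = 3.891×10^-5 m⁴
Effective length L_e = K·L = 0.5 × 4.49 = 2.245 m
P_cr = π²EI / L_e² = π² × 153×10⁹ × 3.891×10^-5 / 2.245² = 1.166×10^7 N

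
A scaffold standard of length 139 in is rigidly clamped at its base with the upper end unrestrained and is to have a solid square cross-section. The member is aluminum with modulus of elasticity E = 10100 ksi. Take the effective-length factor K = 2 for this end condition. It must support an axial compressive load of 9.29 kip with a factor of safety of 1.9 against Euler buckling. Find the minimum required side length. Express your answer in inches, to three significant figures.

Required P_cr = n·P = 1.9 × 9.29 = 17.65 kip
L_e = K·L = 2 × 139 = 278.0 in
Required I = P_cr·L_e²/(π²E) = 1.765×10^4 × 278.0² / (π² × 1.01×10^7) = 13.68 in⁴
Solid square: I = a⁴/12  ⇒  a = (12I)^(1/4) = (12×13.68)^(1/4) = 3.58 in

a ≈ 3.58 in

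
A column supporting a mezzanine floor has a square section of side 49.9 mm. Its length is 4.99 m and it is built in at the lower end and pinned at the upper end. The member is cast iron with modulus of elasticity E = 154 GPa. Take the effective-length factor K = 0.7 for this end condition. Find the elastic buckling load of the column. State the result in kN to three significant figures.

P_cr ≈ 64.4 kN

I = a⁴/12 = 49.9⁴/12 = 5.167×10^5 mm⁴
I = 5.167×10^5 mm⁴ = 5.167×10^-7 m⁴
Effective length L_e = K·L = 0.7 × 4.99 = 3.493 m
P_cr = π²EI / L_e² = π² × 154×10⁹ × 5.167×10^-7 / 3.493² = 6.436×10^4 N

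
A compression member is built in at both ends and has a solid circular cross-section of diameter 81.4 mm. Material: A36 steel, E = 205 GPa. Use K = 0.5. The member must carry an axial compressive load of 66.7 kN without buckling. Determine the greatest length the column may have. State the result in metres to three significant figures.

I = πd⁴/64 = π×81.4⁴/64 = 2.155×10^6 mm⁴
I = 2.155×10^-6 m⁴
At the buckling limit P_cr = P = 6.670×10^4 N
From P_cr = π²EI/(K·L)²:  L = (1/K)·√(π²EI/P_cr) = (1/0.5)·√(π²×2.05×10^11×2.155×10^-6/6.670×10^4)
L = 16.2 m

L_max ≈ 16.2 m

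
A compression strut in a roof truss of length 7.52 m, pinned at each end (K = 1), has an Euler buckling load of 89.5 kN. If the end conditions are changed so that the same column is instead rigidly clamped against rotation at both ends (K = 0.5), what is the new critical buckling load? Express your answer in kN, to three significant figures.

P_cr ∝ 1/K², so P_cr,new = P_cr,old × (K_old/K_new)² = 89.5 × (1/0.5)²
= 89.5 × 4.000 = 358 kN

P_cr ≈ 358 kN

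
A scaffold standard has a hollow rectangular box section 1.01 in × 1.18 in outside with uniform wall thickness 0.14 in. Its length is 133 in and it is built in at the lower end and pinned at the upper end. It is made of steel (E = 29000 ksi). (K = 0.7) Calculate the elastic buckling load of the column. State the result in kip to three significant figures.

P_cr ≈ 2.38 kip

Inner dimensions: h_i = 1.18 − 2×0.14 = 0.9000 in, b_i = 1.01 − 2×0.14 = 0.7300 in
Weak-axis I_min = (h_o·b_o³ − h_i·b_i³)/12 with b_o = 1.01, b_i = 0.7300 in (shorter outer/inner sides).
I_min = (1.18×1.01³ − 0.9000×0.7300³)/12 = 7.214×10^-2 in⁴
Effective length L_e = K·L = 0.7 × 133 = 93.10 in
P_cr = π²EI / L_e² = π² × 29000×10³ × 7.214×10^-2 / 93.10² = 2.382×10^3 lb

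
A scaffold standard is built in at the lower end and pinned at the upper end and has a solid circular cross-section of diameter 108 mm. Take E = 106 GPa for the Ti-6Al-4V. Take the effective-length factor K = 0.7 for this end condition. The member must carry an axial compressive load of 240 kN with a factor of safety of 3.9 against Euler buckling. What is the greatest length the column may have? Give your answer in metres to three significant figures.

I = πd⁴/64 = π×108⁴/64 = 6.678×10^6 mm⁴
I = 6.678×10^-6 m⁴
Required critical load P_cr = n·P = 3.9 × 240 = 936.0 kN = 9.360×10^5 N
From P_cr = π²EI/(K·L)²:  L = (1/K)·√(π²EI/P_cr) = (1/0.7)·√(π²×1.06×10^11×6.678×10^-6/9.360×10^5)
L = 3.90 m

L_max ≈ 3.90 m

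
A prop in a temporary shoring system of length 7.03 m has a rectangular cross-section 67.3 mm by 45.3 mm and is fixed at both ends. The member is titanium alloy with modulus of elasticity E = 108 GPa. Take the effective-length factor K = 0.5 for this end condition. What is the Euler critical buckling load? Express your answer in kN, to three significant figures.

P_cr ≈ 45.0 kN

Buckling occurs about the weak axis: I_min = h·b³/12 with b = 45.3 mm (the shorter side).
I_min = 67.3×45.3³/12 = 5.213×10^5 mm⁴
I = 5.213×10^5 mm⁴ = 5.213×10^-7 m⁴
Effective length L_e = K·L = 0.5 × 7.03 = 3.515 m
P_cr = π²EI / L_e² = π² × 108×10⁹ × 5.213×10^-7 / 3.515² = 4.498×10^4 N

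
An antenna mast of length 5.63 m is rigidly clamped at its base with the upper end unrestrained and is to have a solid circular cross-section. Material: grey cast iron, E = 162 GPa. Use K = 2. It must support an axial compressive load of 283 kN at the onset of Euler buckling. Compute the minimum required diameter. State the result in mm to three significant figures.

d ≈ 146 mm

L_e = K·L = 2 × 5.63 = 11.26 m
Required I = P_cr·L_e²/(π²E) = 2.830×10^5 × 11.26² / (π² × 1.62×10^11) = 2.244×10^-5 m⁴
I_req = 2.244×10^7 mm⁴
Solid circle: I = πd⁴/64  ⇒  d = (64I/π)^(1/4) = (64×2.244×10^7/π)^(1/4) = 146 mm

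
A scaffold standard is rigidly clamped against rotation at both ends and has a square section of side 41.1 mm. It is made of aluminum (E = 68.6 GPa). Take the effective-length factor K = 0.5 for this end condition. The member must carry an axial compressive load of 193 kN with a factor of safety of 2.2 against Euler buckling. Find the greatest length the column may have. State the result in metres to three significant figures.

I = a⁴/12 = 41.1⁴/12 = 2.378×10^5 mm⁴
I = 2.378×10^-7 m⁴
Required critical load P_cr = n·P = 2.2 × 193 = 424.6 kN = 4.246×10^5 N
From P_cr = π²EI/(K·L)²:  L = (1/K)·√(π²EI/P_cr) = (1/0.5)·√(π²×6.86×10^10×2.378×10^-7/4.246×10^5)
L = 1.23 m

L_max ≈ 1.23 m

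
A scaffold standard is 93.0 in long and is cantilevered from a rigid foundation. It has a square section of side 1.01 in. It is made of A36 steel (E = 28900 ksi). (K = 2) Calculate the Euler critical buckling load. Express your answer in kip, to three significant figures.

I = a⁴/12 = 1.01⁴/12 = 8.672×10^-2 in⁴
Effective length L_e = K·L = 2 × 93.0 = 186.0 in
P_cr = π²EI / L_e² = π² × 28900×10³ × 8.672×10^-2 / 186.0² = 715.0 lb

P_cr ≈ 0.715 kip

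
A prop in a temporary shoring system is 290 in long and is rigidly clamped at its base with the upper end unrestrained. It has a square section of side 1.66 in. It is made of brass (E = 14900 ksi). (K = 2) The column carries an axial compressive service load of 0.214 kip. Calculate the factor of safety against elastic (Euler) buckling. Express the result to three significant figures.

n ≈ 1.29

I = a⁴/12 = 1.66⁴/12 = 0.6328 in⁴
Effective length L_e = K·L = 2 × 290 = 580.0 in
P_cr = π²EI / L_e² = π² × 14900×10³ × 0.6328 / 580.0² = 276.6 lb
Factor of safety n = P_cr / P = 0.27662 / 0.214 = 1.29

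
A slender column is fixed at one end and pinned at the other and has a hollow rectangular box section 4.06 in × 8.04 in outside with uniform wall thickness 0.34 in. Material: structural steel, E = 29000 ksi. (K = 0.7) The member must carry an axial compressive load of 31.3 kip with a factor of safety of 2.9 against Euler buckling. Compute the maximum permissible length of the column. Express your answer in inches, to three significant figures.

Inner dimensions: h_i = 8.04 − 2×0.34 = 7.360 in, b_i = 4.06 − 2×0.34 = 3.380 in
Weak-axis I_min = (h_o·b_o³ − h_i·b_i³)/12 with b_o = 4.06, b_i = 3.380 in (shorter outer/inner sides).
I_min = (8.04×4.06³ − 7.360×3.380³)/12 = 21.16 in⁴
Required critical load P_cr = n·P = 2.9 × 31.3 = 90.77 kip = 9.077×10^4 lb
From P_cr = π²EI/(K·L)²:  L = (1/K)·√(π²EI/P_cr) = (1/0.7)·√(π²×2.90×10^7×21.16/9.077×10^4)
L = 369 in

L_max ≈ 369 in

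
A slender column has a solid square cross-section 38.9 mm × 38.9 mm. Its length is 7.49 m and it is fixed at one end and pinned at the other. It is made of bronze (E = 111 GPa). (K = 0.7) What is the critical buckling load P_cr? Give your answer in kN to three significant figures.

I = a⁴/12 = 38.9⁴/12 = 1.908×10^5 mm⁴
I = 1.908×10^5 mm⁴ = 1.908×10^-7 m⁴
Effective length L_e = K·L = 0.7 × 7.49 = 5.243 m
P_cr = π²EI / L_e² = π² × 111×10⁹ × 1.908×10^-7 / 5.243² = 7.605×10^3 N

P_cr ≈ 7.60 kN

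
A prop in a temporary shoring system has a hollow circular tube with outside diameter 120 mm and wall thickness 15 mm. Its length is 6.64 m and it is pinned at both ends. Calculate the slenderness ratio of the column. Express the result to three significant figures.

Inner diameter d_i = 120 − 2×15 = 90.00 mm
I = π(d_o⁴ − d_i⁴)/64 = π(120⁴ − 90.00⁴)/64 = 6.958×10^6 mm⁴
A = 4.948×10^3 mm²;  r_min = √(I/A) = √(6.958×10^6/4.948×10^3) = 37.50 mm
L_e = K·L = 1 × 6.64 m = 6.640 m = 6640.0 mm
λ = L_e / r_min = 6640.0 / 37.50 = 177

λ ≈ 177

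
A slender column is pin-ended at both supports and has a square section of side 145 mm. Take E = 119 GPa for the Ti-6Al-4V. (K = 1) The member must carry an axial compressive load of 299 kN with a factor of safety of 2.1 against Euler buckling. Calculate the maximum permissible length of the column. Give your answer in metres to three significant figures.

I = a⁴/12 = 145⁴/12 = 3.684×10^7 mm⁴
I = 3.684×10^-5 m⁴
Required critical load P_cr = n·P = 2.1 × 299 = 627.9 kN = 6.279×10^5 N
From P_cr = π²EI/(K·L)²:  L = (1/K)·√(π²EI/P_cr) = (1/1)·√(π²×1.19×10^11×3.684×10^-5/6.279×10^5)
L = 8.30 m

L_max ≈ 8.30 m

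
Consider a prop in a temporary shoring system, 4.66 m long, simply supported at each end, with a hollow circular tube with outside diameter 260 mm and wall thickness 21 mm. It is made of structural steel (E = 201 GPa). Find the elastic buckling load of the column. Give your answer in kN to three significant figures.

P_cr ≈ 10400 kN

Inner diameter d_i = 260 − 2×21 = 218.0 mm
I = π(d_o⁴ − d_i⁴)/64 = π(260⁴ − 218.0⁴)/64 = 1.135×10^8 mm⁴
I = 1.135×10^8 mm⁴ = 1.135×10^-4 m⁴
Effective length L_e = K·L = 1 × 4.66 = 4.660 m
P_cr = π²EI / L_e² = π² × 201×10⁹ × 1.135×10^-4 / 4.660² = 1.036×10^7 N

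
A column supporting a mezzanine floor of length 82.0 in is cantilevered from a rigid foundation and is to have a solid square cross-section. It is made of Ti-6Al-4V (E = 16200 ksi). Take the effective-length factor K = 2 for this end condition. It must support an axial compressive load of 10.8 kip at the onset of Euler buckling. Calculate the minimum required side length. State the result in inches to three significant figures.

a ≈ 2.16 in

L_e = K·L = 2 × 82.0 = 164.0 in
Required I = P_cr·L_e²/(π²E) = 1.080×10^4 × 164.0² / (π² × 1.62×10^7) = 1.817 in⁴
Solid square: I = a⁴/12  ⇒  a = (12I)^(1/4) = (12×1.817)^(1/4) = 2.16 in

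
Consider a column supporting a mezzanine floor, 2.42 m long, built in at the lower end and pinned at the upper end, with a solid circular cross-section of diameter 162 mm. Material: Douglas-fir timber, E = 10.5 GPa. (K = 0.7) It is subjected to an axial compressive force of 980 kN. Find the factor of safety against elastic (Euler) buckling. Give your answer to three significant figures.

I = πd⁴/64 = π×162⁴/64 = 3.381×10^7 mm⁴
I = 3.381×10^7 mm⁴ = 3.381×10^-5 m⁴
Effective length L_e = K·L = 0.7 × 2.42 = 1.694 m
P_cr = π²EI / L_e² = π² × 10.5×10⁹ × 3.381×10^-5 / 1.694² = 1.221×10^6 N
Factor of safety n = P_cr / P = 1220.9 / 980 = 1.25

n ≈ 1.25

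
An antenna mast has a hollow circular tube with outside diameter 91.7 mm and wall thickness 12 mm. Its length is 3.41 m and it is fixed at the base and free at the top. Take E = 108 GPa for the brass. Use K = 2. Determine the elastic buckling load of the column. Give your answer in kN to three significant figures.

Inner diameter d_i = 91.7 − 2×12 = 67.70 mm
I = π(d_o⁴ − d_i⁴)/64 = π(91.7⁴ − 67.70⁴)/64 = 2.440×10^6 mm⁴
I = 2.440×10^6 mm⁴ = 2.440×10^-6 m⁴
Effective length L_e = K·L = 2 × 3.41 = 6.820 m
P_cr = π²EI / L_e² = π² × 108×10⁹ × 2.440×10^-6 / 6.820² = 5.591×10^4 N

P_cr ≈ 55.9 kN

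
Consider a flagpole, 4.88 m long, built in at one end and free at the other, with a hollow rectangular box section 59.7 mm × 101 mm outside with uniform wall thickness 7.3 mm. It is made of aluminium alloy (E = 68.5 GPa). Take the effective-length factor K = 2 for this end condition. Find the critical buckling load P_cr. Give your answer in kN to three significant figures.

P_cr ≈ 8.02 kN

Inner dimensions: h_i = 101 − 2×7.3 = 86.40 mm, b_i = 59.7 − 2×7.3 = 45.10 mm
Weak-axis I_min = (h_o·b_o³ − h_i·b_i³)/12 with b_o = 59.7, b_i = 45.10 mm (shorter outer/inner sides).
I_min = (101×59.7³ − 86.40×45.10³)/12 = 1.130×10^6 mm⁴
I = 1.130×10^6 mm⁴ = 1.130×10^-6 m⁴
Effective length L_e = K·L = 2 × 4.88 = 9.760 m
P_cr = π²EI / L_e² = π² × 68.5×10⁹ × 1.130×10^-6 / 9.760² = 8.023×10^3 N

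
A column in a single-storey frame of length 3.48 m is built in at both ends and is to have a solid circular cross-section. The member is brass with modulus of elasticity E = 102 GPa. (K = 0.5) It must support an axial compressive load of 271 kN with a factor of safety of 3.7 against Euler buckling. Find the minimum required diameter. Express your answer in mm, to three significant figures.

d ≈ 88.5 mm

Required P_cr = n·P = 3.7 × 271 = 1003 kN
L_e = K·L = 0.5 × 3.48 = 1.740 m
Required I = P_cr·L_e²/(π²E) = 1.003×10^6 × 1.740² / (π² × 1.02×10^11) = 3.016×10^-6 m⁴
I_req = 3.016×10^6 mm⁴
Solid circle: I = πd⁴/64  ⇒  d = (64I/π)^(1/4) = (64×3.016×10^6/π)^(1/4) = 88.5 mm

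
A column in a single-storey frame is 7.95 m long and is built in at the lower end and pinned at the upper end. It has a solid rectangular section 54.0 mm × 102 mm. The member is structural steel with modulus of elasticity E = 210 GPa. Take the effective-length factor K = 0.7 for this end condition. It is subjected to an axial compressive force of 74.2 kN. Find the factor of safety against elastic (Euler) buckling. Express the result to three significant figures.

Buckling occurs about the weak axis: I_min = h·b³/12 with b = 54.0 mm (the shorter side).
I_min = 102×54.0³/12 = 1.338×10^6 mm⁴
I = 1.338×10^6 mm⁴ = 1.338×10^-6 m⁴
Effective length L_e = K·L = 0.7 × 7.95 = 5.565 m
P_cr = π²EI / L_e² = π² × 210×10⁹ × 1.338×10^-6 / 5.565² = 8.958×10^4 N
Factor of safety n = P_cr / P = 89.575 / 74.2 = 1.21

n ≈ 1.21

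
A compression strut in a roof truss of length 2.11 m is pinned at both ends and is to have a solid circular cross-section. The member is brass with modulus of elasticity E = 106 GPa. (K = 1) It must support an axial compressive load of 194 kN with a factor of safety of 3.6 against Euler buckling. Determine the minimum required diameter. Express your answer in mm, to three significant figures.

d ≈ 88.2 mm

Required P_cr = n·P = 3.6 × 194 = 698.4 kN
L_e = K·L = 1 × 2.11 = 2.110 m
Required I = P_cr·L_e²/(π²E) = 6.984×10^5 × 2.110² / (π² × 1.06×10^11) = 2.972×10^-6 m⁴
I_req = 2.972×10^6 mm⁴
Solid circle: I = πd⁴/64  ⇒  d = (64I/π)^(1/4) = (64×2.972×10^6/π)^(1/4) = 88.2 mm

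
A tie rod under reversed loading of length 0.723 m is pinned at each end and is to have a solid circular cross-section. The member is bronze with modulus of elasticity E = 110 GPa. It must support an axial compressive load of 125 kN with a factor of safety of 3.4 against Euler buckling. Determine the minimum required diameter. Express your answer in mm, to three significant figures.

Required P_cr = n·P = 3.4 × 125 = 425.0 kN
L_e = K·L = 1 × 0.723 = 0.7230 m
Required I = P_cr·L_e²/(π²E) = 4.250×10^5 × 0.7230² / (π² × 1.10×10^11) = 2.046×10^-7 m⁴
I_req = 2.046×10^5 mm⁴
Solid circle: I = πd⁴/64  ⇒  d = (64I/π)^(1/4) = (64×2.046×10^5/π)^(1/4) = 45.2 mm

d ≈ 45.2 mm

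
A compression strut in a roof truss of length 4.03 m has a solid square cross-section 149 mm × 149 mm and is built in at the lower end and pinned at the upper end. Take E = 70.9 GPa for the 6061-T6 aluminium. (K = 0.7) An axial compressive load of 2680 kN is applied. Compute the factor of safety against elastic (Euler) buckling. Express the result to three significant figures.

n ≈ 1.35

I = a⁴/12 = 149⁴/12 = 4.107×10^7 mm⁴
I = 4.107×10^7 mm⁴ = 4.107×10^-5 m⁴
Effective length L_e = K·L = 0.7 × 4.03 = 2.821 m
P_cr = π²EI / L_e² = π² × 70.9×10⁹ × 4.107×10^-5 / 2.821² = 3.612×10^6 N
Factor of safety n = P_cr / P = 3611.6 / 2680 = 1.35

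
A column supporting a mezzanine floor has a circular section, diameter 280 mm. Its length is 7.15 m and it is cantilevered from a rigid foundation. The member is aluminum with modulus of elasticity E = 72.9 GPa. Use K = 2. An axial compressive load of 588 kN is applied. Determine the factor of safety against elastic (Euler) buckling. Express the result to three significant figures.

I = πd⁴/64 = π×280⁴/64 = 3.017×10^8 mm⁴
I = 3.017×10^8 mm⁴ = 3.017×10^-4 m⁴
Effective length L_e = K·L = 2 × 7.15 = 14.30 m
P_cr = π²EI / L_e² = π² × 72.9×10⁹ × 3.017×10^-4 / 14.30² = 1.062×10^6 N
Factor of safety n = P_cr / P = 1061.6 / 588 = 1.81

n ≈ 1.81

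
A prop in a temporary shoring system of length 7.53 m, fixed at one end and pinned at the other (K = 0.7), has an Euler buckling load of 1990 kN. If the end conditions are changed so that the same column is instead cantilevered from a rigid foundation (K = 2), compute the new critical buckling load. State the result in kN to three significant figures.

P_cr ∝ 1/K², so P_cr,new = P_cr,old × (K_old/K_new)² = 1990 × (0.7/2)²
= 1990 × 0.1225 = 244 kN

P_cr ≈ 244 kN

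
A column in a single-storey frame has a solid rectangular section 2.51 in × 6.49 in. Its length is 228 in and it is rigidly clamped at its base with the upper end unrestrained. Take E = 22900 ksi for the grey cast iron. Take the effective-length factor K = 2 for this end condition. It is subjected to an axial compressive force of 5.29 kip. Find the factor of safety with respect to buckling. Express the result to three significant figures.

Buckling occurs about the weak axis: I_min = h·b³/12 with b = 2.51 in (the shorter side).
I_min = 6.49×2.51³/12 = 8.552 in⁴
Effective length L_e = K·L = 2 × 228 = 456.0 in
P_cr = π²EI / L_e² = π² × 22900×10³ × 8.552 / 456.0² = 9.296×10^3 lb
Factor of safety n = P_cr / P = 9.2959 / 5.29 = 1.76

n ≈ 1.76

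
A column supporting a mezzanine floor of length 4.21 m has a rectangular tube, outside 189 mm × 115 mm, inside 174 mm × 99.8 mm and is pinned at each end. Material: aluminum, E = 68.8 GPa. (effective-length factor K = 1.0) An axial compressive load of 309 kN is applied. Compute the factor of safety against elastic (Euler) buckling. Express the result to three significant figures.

Weak-axis I_min = (h_o·b_o³ − h_i·b_i³)/12 with b_o = 115, b_i = 99.80 mm (shorter outer/inner sides).
I_min = (189×115³ − 174.0×99.80³)/12 = 9.541×10^6 mm⁴
I = 9.541×10^6 mm⁴ = 9.541×10^-6 m⁴
Effective length L_e = K·L = 1 × 4.21 = 4.210 m
P_cr = π²EI / L_e² = π² × 68.8×10⁹ × 9.541×10^-6 / 4.210² = 3.655×10^5 N
Factor of safety n = P_cr / P = 365.51 / 309 = 1.18

n ≈ 1.18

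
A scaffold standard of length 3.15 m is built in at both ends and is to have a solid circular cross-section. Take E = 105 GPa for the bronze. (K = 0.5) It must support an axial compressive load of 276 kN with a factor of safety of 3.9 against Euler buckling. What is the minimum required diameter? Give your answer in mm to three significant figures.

Required P_cr = n·P = 3.9 × 276 = 1076 kN
L_e = K·L = 0.5 × 3.15 = 1.575 m
Required I = P_cr·L_e²/(π²E) = 1.076×10^6 × 1.575² / (π² × 1.05×10^11) = 2.577×10^-6 m⁴
I_req = 2.577×10^6 mm⁴
Solid circle: I = πd⁴/64  ⇒  d = (64I/π)^(1/4) = (64×2.577×10^6/π)^(1/4) = 85.1 mm

d ≈ 85.1 mm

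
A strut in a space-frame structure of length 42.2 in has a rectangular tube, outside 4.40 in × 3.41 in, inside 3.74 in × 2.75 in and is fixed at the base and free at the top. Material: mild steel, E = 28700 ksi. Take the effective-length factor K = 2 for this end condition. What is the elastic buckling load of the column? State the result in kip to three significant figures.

Weak-axis I_min = (h_o·b_o³ − h_i·b_i³)/12 with b_o = 3.41, b_i = 2.750 in (shorter outer/inner sides).
I_min = (4.40×3.41³ − 3.740×2.750³)/12 = 8.057 in⁴
Effective length L_e = K·L = 2 × 42.2 = 84.40 in
P_cr = π²EI / L_e² = π² × 28700×10³ × 8.057 / 84.40² = 3.204×10^5 lb

P_cr ≈ 320 kip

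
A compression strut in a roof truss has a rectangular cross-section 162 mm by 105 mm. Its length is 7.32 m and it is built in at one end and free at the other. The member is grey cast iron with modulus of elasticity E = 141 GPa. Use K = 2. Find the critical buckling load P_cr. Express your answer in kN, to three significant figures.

P_cr ≈ 101 kN

Buckling occurs about the weak axis: I_min = h·b³/12 with b = 105 mm (the shorter side).
I_min = 162×105³/12 = 1.563×10^7 mm⁴
I = 1.563×10^7 mm⁴ = 1.563×10^-5 m⁴
Effective length L_e = K·L = 2 × 7.32 = 14.64 m
P_cr = π²EI / L_e² = π² × 141×10⁹ × 1.563×10^-5 / 14.64² = 1.015×10^5 N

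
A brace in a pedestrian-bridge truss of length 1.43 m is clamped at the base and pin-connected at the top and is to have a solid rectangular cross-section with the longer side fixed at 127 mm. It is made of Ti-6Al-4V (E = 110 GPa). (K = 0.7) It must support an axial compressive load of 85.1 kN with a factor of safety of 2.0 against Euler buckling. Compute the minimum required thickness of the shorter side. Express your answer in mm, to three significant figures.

b ≈ 24.6 mm

Required P_cr = n·P = 2.0 × 85.1 = 170.2 kN
L_e = K·L = 0.7 × 1.43 = 1.001 m
Required I = P_cr·L_e²/(π²E) = 1.702×10^5 × 1.001² / (π² × 1.10×10^11) = 1.571×10^-7 m⁴
I_req = 1.571×10^5 mm⁴
Rectangle, weak axis: I_min = h·b³/12 with h = 127 mm fixed  ⇒  b = (12I/h)^(1/3) = 24.6 mm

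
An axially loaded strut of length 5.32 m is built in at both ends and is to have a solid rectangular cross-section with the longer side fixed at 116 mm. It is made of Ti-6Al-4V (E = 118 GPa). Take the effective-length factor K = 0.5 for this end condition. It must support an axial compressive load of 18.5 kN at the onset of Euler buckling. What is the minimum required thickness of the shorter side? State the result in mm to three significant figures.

L_e = K·L = 0.5 × 5.32 = 2.660 m
Required I = P_cr·L_e²/(π²E) = 1.850×10^4 × 2.660² / (π² × 1.18×10^11) = 1.124×10^-7 m⁴
I_req = 1.124×10^5 mm⁴
Rectangle, weak axis: I_min = h·b³/12 with h = 116 mm fixed  ⇒  b = (12I/h)^(1/3) = 22.7 mm

b ≈ 22.7 mm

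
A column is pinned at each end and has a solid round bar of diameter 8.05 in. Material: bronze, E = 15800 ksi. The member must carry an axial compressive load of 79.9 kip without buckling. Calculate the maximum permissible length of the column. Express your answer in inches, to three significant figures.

I = πd⁴/64 = π×8.05⁴/64 = 206.1 in⁴
At the buckling limit P_cr = P = 7.990×10^4 lb
From P_cr = π²EI/(K·L)²:  L = (1/K)·√(π²EI/P_cr) = (1/1)·√(π²×1.58×10^7×206.1/7.990×10^4)
L = 634 in

L_max ≈ 634 in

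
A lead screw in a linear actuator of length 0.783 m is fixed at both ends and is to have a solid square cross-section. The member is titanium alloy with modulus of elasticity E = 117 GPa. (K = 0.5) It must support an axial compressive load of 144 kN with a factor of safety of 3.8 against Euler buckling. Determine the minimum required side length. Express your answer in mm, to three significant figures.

a ≈ 30.6 mm

Required P_cr = n·P = 3.8 × 144 = 547.2 kN
L_e = K·L = 0.5 × 0.783 = 0.3915 m
Required I = P_cr·L_e²/(π²E) = 5.472×10^5 × 0.3915² / (π² × 1.17×10^11) = 7.263×10^-8 m⁴
I_req = 7.263×10^4 mm⁴
Solid square: I = a⁴/12  ⇒  a = (12I)^(1/4) = (12×7.263×10^4)^(1/4) = 30.6 mm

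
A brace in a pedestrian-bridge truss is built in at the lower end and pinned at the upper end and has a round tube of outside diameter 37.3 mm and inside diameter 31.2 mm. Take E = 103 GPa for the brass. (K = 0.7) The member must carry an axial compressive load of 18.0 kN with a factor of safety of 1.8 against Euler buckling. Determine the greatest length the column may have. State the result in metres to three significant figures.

L_max ≈ 1.76 m

d_o = 37.3 mm, d_i = 31.2 mm
I = π(d_o⁴ − d_i⁴)/64 = π(37.3⁴ − 31.20⁴)/64 = 4.850×10^4 mm⁴
I = 4.850×10^-8 m⁴
Required critical load P_cr = n·P = 1.8 × 18.0 = 32.40 kN = 3.240×10^4 N
From P_cr = π²EI/(K·L)²:  L = (1/K)·√(π²EI/P_cr) = (1/0.7)·√(π²×1.03×10^11×4.850×10^-8/3.240×10^4)
L = 1.76 m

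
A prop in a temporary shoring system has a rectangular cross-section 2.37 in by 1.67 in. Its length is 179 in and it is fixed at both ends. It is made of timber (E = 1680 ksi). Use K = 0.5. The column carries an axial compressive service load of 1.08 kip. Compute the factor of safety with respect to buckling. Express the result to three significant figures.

n ≈ 1.76

Buckling occurs about the weak axis: I_min = h·b³/12 with b = 1.67 in (the shorter side).
I_min = 2.37×1.67³/12 = 0.9198 in⁴
Effective length L_e = K·L = 0.5 × 179 = 89.50 in
P_cr = π²EI / L_e² = π² × 1680×10³ × 0.9198 / 89.50² = 1.904×10^3 lb
Factor of safety n = P_cr / P = 1.9041 / 1.08 = 1.76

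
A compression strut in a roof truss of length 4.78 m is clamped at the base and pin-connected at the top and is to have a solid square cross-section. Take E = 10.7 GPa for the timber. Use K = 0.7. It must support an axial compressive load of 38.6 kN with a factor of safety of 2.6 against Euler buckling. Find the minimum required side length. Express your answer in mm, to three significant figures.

Required P_cr = n·P = 2.6 × 38.6 = 100.4 kN
L_e = K·L = 0.7 × 4.78 = 3.346 m
Required I = P_cr·L_e²/(π²E) = 1.004×10^5 × 3.346² / (π² × 1.07×10^10) = 1.064×10^-5 m⁴
I_req = 1.064×10^7 mm⁴
Solid square: I = a⁴/12  ⇒  a = (12I)^(1/4) = (12×1.064×10^7)^(1/4) = 106 mm

a ≈ 106 mm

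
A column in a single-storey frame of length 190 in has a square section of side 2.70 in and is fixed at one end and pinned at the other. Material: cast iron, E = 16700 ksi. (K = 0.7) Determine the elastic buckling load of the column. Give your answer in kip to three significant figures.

P_cr ≈ 41.3 kip

I = a⁴/12 = 2.70⁴/12 = 4.429 in⁴
Effective length L_e = K·L = 0.7 × 190 = 133.0 in
P_cr = π²EI / L_e² = π² × 16700×10³ × 4.429 / 133.0² = 4.127×10^4 lb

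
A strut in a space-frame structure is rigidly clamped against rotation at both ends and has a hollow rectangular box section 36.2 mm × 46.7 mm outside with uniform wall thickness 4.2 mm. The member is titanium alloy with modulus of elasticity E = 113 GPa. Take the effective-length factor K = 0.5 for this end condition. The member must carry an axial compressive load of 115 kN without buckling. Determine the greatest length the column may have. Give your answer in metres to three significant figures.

L_max ≈ 2.12 m

Inner dimensions: h_i = 46.7 − 2×4.2 = 38.30 mm, b_i = 36.2 − 2×4.2 = 27.80 mm
Weak-axis I_min = (h_o·b_o³ − h_i·b_i³)/12 with b_o = 36.2, b_i = 27.80 mm (shorter outer/inner sides).
I_min = (46.7×36.2³ − 38.30×27.80³)/12 = 1.160×10^5 mm⁴
I = 1.160×10^-7 m⁴
At the buckling limit P_cr = P = 1.150×10^5 N
From P_cr = π²EI/(K·L)²:  L = (1/K)·√(π²EI/P_cr) = (1/0.5)·√(π²×1.13×10^11×1.160×10^-7/1.150×10^5)
L = 2.12 m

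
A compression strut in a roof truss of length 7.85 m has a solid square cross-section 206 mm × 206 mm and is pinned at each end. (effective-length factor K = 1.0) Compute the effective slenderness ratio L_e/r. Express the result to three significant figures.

I = a⁴/12 = 206⁴/12 = 1.501×10^8 mm⁴
A = 4.244×10^4 mm²;  r_min = √(I/A) = √(1.501×10^8/4.244×10^4) = 59.47 mm
L_e = K·L = 1 × 7.85 m = 7.850 m = 7850.0 mm
λ = L_e / r_min = 7850.0 / 59.47 = 132

λ ≈ 132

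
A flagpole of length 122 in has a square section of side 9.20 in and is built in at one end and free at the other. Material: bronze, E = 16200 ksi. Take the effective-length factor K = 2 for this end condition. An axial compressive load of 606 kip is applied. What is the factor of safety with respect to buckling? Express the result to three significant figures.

I = a⁴/12 = 9.20⁴/12 = 597.0 in⁴
Effective length L_e = K·L = 2 × 122 = 244.0 in
P_cr = π²EI / L_e² = π² × 16200×10³ × 597.0 / 244.0² = 1.603×10^6 lb
Factor of safety n = P_cr / P = 1603.3 / 606 = 2.65

n ≈ 2.65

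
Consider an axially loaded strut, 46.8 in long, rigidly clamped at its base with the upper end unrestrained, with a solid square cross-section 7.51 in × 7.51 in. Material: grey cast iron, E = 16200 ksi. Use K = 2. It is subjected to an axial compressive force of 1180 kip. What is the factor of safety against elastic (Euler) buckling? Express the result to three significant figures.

I = a⁴/12 = 7.51⁴/12 = 265.1 in⁴
Effective length L_e = K·L = 2 × 46.8 = 93.60 in
P_cr = π²EI / L_e² = π² × 16200×10³ × 265.1 / 93.60² = 4.838×10^6 lb
Factor of safety n = P_cr / P = 4837.7 / 1180 = 4.10

n ≈ 4.10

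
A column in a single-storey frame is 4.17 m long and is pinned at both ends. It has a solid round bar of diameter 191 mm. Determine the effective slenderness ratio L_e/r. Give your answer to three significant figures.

λ ≈ 87.3

I = πd⁴/64 = π×191⁴/64 = 6.533×10^7 mm⁴
A = 2.865×10^4 mm²;  r_min = √(I/A) = √(6.533×10^7/2.865×10^4) = 47.75 mm
L_e = K·L = 1 × 4.17 m = 4.170 m = 4170.0 mm
λ = L_e / r_min = 4170.0 / 47.75 = 87.3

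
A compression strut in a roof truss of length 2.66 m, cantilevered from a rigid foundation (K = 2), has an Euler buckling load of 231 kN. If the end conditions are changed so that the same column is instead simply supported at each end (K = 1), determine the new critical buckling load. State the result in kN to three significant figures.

P_cr ∝ 1/K², so P_cr,new = P_cr,old × (K_old/K_new)² = 231 × (2/1)²
= 231 × 4.000 = 924 kN

P_cr ≈ 924 kN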